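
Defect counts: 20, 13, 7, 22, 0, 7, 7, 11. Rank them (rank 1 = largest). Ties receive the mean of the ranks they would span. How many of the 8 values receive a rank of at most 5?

Sorted (descending): 22, 20, 13, 11, 7, 7, 7, 0
The 3 values of 7 occupy positions 5–7 → average rank 6.
Ranks ≤ 5: {1, 2, 3, 4} → 4 values.

4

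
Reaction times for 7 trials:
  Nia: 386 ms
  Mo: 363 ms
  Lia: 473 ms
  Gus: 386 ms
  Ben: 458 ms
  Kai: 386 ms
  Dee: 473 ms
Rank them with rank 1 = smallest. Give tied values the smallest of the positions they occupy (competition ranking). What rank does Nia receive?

2

Sorted (ascending): 363, 386, 386, 386, 458, 473, 473
The 3 values of 386 occupy positions 2–4 → each gets rank 2.
The 2 values of 473 occupy positions 6–7 → each gets rank 6.
Nia has value 386 ms → rank 2.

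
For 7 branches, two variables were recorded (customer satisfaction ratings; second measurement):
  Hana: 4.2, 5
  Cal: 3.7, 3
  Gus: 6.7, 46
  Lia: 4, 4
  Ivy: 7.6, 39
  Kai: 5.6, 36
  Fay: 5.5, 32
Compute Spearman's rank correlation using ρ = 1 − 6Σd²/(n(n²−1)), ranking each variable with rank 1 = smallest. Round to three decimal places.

Ranks of variable 1: 3, 1, 6, 2, 7, 5, 4
Ranks of variable 2: 3, 1, 7, 2, 6, 5, 4
d = r₁ − r₂: 0, 0, -1, 0, 1, 0, 0
d²: 0, 0, 1, 0, 1, 0, 0; Σd² = 2
ρ = 1 − 6·2/(7·48) = 1 − 12/336 = 0.964

0.964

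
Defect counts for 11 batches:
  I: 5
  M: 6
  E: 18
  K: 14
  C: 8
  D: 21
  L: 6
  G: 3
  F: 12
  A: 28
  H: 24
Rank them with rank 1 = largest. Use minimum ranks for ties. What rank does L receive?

Sorted (descending): 28, 24, 21, 18, 14, 12, 8, 6, 6, 5, 3
The 2 values of 6 occupy positions 8–9 → each gets rank 8.
L has value 6 → rank 8.

8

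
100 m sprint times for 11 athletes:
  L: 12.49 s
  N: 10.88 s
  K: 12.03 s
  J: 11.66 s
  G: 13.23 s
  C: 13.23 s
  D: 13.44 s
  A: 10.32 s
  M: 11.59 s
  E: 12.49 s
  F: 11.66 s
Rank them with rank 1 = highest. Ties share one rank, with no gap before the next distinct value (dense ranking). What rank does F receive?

Sorted (descending): 13.44, 13.23, 13.23, 12.49, 12.49, 12.03, 11.66, 11.66, 11.59, 10.88, 10.32
The 2 values of 13.23 share dense rank 2.
The 2 values of 12.49 share dense rank 3.
The 2 values of 11.66 share dense rank 5.
Remaining distinct values take the next consecutive integers.
F has value 11.66 s → rank 5.

5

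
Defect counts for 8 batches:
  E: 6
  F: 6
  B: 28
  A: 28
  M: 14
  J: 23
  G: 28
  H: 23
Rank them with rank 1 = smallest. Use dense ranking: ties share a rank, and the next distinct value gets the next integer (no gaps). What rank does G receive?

4

Sorted (ascending): 6, 6, 14, 23, 23, 28, 28, 28
The 2 values of 6 share dense rank 1.
The 2 values of 23 share dense rank 3.
The 3 values of 28 share dense rank 4.
Remaining distinct values take the next consecutive integers.
G has value 28 → rank 4.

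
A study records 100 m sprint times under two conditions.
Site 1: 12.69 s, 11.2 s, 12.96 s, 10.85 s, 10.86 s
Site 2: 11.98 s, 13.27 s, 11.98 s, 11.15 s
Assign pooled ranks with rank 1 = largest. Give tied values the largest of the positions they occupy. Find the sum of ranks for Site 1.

28

Sorted (descending): 13.27, 12.96, 12.69, 11.98, 11.98, 11.2, 11.15, 10.86, 10.85
The 2 values of 11.98 occupy positions 4–5 → each gets rank 5.
Site 1 values → pooled ranks: 12.69→3, 11.2→6, 12.96→2, 10.85→9, 10.86→8
Rank sum = 3 + 6 + 2 + 9 + 8 = 28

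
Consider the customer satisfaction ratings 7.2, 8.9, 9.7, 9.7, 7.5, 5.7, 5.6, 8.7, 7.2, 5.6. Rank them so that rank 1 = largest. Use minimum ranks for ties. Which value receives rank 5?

7.5

Sorted (descending): 9.7, 9.7, 8.9, 8.7, 7.5, 7.2, 7.2, 5.7, 5.6, 5.6
The 2 values of 9.7 occupy positions 1–2 → each gets rank 1.
The 2 values of 7.2 occupy positions 6–7 → each gets rank 6.
The 2 values of 5.6 occupy positions 9–10 → each gets rank 9.
Rank 5 → value 7.5.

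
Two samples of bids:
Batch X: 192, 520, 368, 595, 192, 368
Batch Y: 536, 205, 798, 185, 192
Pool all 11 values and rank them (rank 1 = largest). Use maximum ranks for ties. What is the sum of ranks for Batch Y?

Sorted (descending): 798, 595, 536, 520, 368, 368, 205, 192, 192, 192, 185
The 2 values of 368 occupy positions 5–6 → each gets rank 6.
The 3 values of 192 occupy positions 8–10 → each gets rank 10.
Batch Y values → pooled ranks: 536→3, 205→7, 798→1, 185→11, 192→10
Rank sum = 3 + 7 + 1 + 11 + 10 = 32

32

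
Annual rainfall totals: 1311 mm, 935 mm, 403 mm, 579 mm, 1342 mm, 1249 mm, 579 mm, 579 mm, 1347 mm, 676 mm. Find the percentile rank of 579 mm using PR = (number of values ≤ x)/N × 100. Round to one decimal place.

N = 10.
Strictly below 579: 1. Equal to 579: 3.
PR = 4/10 × 100 = 40.0

40.0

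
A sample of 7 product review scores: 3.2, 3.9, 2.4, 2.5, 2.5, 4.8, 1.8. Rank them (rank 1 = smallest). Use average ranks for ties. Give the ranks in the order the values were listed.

5, 6, 2, 3.5, 3.5, 7, 1

Sorted (ascending): 1.8, 2.4, 2.5, 2.5, 3.2, 3.9, 4.8
The 2 values of 2.5 occupy positions 3–4 → average rank (3+4)/2 = 3.5.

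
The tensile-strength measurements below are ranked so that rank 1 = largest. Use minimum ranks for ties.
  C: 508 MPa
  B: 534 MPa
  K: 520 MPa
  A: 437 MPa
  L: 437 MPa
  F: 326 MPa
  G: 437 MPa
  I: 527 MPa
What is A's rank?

5

Sorted (descending): 534, 527, 520, 508, 437, 437, 437, 326
The 3 values of 437 occupy positions 5–7 → each gets rank 5.
A has value 437 MPa → rank 5.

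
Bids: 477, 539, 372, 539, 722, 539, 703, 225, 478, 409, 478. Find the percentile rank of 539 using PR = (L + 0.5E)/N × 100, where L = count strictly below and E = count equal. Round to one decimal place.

N = 11.
Strictly below 539: 6. Equal to 539: 3.
PR = (6 + 0.5·3)/11 × 100 = 68.2

68.2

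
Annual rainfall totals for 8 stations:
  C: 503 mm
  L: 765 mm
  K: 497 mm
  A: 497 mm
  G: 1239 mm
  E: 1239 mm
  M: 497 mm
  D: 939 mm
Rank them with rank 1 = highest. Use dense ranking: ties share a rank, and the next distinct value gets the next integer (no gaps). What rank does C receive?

4

Sorted (descending): 1239, 1239, 939, 765, 503, 497, 497, 497
The 2 values of 1239 share dense rank 1.
The 3 values of 497 share dense rank 5.
Remaining distinct values take the next consecutive integers.
C has value 503 mm → rank 4.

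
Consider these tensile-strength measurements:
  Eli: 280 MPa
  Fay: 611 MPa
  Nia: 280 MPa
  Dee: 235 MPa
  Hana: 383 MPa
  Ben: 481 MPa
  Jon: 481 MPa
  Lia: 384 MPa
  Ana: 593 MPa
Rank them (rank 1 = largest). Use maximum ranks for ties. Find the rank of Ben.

Sorted (descending): 611, 593, 481, 481, 384, 383, 280, 280, 235
The 2 values of 481 occupy positions 3–4 → each gets rank 4.
The 2 values of 280 occupy positions 7–8 → each gets rank 8.
Ben has value 481 MPa → rank 4.

4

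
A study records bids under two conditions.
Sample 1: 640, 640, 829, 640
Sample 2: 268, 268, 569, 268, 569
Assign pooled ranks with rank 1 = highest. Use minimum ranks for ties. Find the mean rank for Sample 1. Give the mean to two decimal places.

1.75

Sorted (descending): 829, 640, 640, 640, 569, 569, 268, 268, 268
The 3 values of 640 occupy positions 2–4 → each gets rank 2.
The 2 values of 569 occupy positions 5–6 → each gets rank 5.
The 3 values of 268 occupy positions 7–9 → each gets rank 7.
Sample 1 values → pooled ranks: 640→2, 640→2, 829→1, 640→2
Mean rank = (2 + 2 + 1 + 2) / 4 = 1.75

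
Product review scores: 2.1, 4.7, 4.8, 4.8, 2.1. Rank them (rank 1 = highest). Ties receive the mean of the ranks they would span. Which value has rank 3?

Sorted (descending): 4.8, 4.8, 4.7, 2.1, 2.1
The 2 values of 4.8 occupy positions 1–2 → average rank (1+2)/2 = 1.5.
The 2 values of 2.1 occupy positions 4–5 → average rank (4+5)/2 = 4.5.
Rank 3 → value 4.7.

4.7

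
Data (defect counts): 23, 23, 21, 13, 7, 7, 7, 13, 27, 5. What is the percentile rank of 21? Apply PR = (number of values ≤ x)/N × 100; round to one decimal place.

70.0

N = 10.
Strictly below 21: 6. Equal to 21: 1.
PR = 7/10 × 100 = 70.0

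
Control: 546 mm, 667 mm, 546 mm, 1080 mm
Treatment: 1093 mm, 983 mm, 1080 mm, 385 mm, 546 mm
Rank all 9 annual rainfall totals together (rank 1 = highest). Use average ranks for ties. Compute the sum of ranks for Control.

21.5

Sorted (descending): 1093, 1080, 1080, 983, 667, 546, 546, 546, 385
The 2 values of 1080 occupy positions 2–3 → average rank (2+3)/2 = 2.5.
The 3 values of 546 occupy positions 6–8 → average rank 7.
Control values → pooled ranks: 546→7, 667→5, 546→7, 1080→2.5
Rank sum = 7 + 5 + 7 + 2.5 = 21.5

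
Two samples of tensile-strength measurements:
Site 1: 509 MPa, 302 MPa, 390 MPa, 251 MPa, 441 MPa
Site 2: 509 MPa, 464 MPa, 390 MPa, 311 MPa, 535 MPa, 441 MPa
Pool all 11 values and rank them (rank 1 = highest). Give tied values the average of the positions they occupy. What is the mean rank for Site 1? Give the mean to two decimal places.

Sorted (descending): 535, 509, 509, 464, 441, 441, 390, 390, 311, 302, 251
The 2 values of 509 occupy positions 2–3 → average rank (2+3)/2 = 2.5.
The 2 values of 441 occupy positions 5–6 → average rank (5+6)/2 = 5.5.
The 2 values of 390 occupy positions 7–8 → average rank (7+8)/2 = 7.5.
Site 1 values → pooled ranks: 509→2.5, 302→10, 390→7.5, 251→11, 441→5.5
Mean rank = (2.5 + 10 + 7.5 + 11 + 5.5) / 5 = 7.30

7.30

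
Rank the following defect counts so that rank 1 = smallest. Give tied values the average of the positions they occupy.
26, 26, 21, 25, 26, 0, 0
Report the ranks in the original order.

Sorted (ascending): 0, 0, 21, 25, 26, 26, 26
The 2 values of 0 occupy positions 1–2 → average rank (1+2)/2 = 1.5.
The 3 values of 26 occupy positions 5–7 → average rank 6.

6, 6, 3, 4, 6, 1.5, 1.5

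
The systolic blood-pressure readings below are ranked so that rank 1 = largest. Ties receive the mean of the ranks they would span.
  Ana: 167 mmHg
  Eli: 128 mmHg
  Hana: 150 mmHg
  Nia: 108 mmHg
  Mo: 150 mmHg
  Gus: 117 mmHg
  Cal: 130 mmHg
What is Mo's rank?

2.5

Sorted (descending): 167, 150, 150, 130, 128, 117, 108
The 2 values of 150 occupy positions 2–3 → average rank (2+3)/2 = 2.5.
Mo has value 150 mmHg → rank 2.5.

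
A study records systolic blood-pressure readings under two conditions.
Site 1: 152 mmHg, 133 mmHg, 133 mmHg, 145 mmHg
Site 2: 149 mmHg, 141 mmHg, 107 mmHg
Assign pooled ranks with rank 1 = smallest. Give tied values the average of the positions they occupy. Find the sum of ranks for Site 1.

Sorted (ascending): 107, 133, 133, 141, 145, 149, 152
The 2 values of 133 occupy positions 2–3 → average rank (2+3)/2 = 2.5.
Site 1 values → pooled ranks: 152→7, 133→2.5, 133→2.5, 145→5
Rank sum = 7 + 2.5 + 2.5 + 5 = 17

17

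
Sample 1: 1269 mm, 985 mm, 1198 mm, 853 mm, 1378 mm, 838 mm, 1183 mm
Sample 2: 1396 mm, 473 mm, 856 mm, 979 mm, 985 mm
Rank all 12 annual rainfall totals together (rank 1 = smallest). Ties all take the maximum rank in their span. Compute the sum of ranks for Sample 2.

29

Sorted (ascending): 473, 838, 853, 856, 979, 985, 985, 1183, 1198, 1269, 1378, 1396
The 2 values of 985 occupy positions 6–7 → each gets rank 7.
Sample 2 values → pooled ranks: 1396→12, 473→1, 856→4, 979→5, 985→7
Rank sum = 12 + 1 + 4 + 5 + 7 = 29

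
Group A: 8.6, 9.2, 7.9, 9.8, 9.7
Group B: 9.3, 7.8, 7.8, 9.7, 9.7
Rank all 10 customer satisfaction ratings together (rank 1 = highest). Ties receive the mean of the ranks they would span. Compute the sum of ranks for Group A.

Sorted (descending): 9.8, 9.7, 9.7, 9.7, 9.3, 9.2, 8.6, 7.9, 7.8, 7.8
The 3 values of 9.7 occupy positions 2–4 → average rank 3.
The 2 values of 7.8 occupy positions 9–10 → average rank (9+10)/2 = 9.5.
Group A values → pooled ranks: 8.6→7, 9.2→6, 7.9→8, 9.8→1, 9.7→3
Rank sum = 7 + 6 + 8 + 1 + 3 = 25

25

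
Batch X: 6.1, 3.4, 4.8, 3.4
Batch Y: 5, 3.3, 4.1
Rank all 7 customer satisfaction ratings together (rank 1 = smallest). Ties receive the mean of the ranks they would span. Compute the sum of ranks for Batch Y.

11

Sorted (ascending): 3.3, 3.4, 3.4, 4.1, 4.8, 5, 6.1
The 2 values of 3.4 occupy positions 2–3 → average rank (2+3)/2 = 2.5.
Batch Y values → pooled ranks: 5→6, 3.3→1, 4.1→4
Rank sum = 6 + 1 + 4 = 11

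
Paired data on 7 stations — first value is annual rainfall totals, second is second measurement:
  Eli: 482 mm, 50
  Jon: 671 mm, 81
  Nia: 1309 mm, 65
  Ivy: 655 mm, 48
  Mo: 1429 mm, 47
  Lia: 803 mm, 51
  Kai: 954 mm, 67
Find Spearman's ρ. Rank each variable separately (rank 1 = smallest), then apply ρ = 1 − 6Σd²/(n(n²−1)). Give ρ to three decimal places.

Ranks of variable 1: 1, 3, 6, 2, 7, 4, 5
Ranks of variable 2: 3, 7, 5, 2, 1, 4, 6
d = r₁ − r₂: -2, -4, 1, 0, 6, 0, -1
d²: 4, 16, 1, 0, 36, 0, 1; Σd² = 58
ρ = 1 − 6·58/(7·48) = 1 − 348/336 = -0.036

-0.036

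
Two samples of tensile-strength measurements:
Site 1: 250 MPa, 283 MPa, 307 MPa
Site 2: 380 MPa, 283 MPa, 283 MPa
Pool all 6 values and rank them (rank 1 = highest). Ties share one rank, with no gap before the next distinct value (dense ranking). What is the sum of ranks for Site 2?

7

Sorted (descending): 380, 307, 283, 283, 283, 250
The 3 values of 283 share dense rank 3.
Remaining distinct values take the next consecutive integers.
Site 2 values → pooled ranks: 380→1, 283→3, 283→3
Rank sum = 1 + 3 + 3 = 7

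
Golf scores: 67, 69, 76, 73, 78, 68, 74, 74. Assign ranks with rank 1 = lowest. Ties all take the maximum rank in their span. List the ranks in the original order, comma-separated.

1, 3, 7, 4, 8, 2, 6, 6

Sorted (ascending): 67, 68, 69, 73, 74, 74, 76, 78
The 2 values of 74 occupy positions 5–6 → each gets rank 6.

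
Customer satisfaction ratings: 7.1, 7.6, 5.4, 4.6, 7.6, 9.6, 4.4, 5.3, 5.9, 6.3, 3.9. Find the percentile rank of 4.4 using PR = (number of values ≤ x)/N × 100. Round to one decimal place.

18.2

N = 11.
Strictly below 4.4: 1. Equal to 4.4: 1.
PR = 2/11 × 100 = 18.2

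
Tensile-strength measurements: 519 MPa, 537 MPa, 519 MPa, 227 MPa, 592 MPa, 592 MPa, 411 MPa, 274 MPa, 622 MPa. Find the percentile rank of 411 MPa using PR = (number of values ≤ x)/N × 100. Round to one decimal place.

33.3

N = 9.
Strictly below 411: 2. Equal to 411: 1.
PR = 3/9 × 100 = 33.3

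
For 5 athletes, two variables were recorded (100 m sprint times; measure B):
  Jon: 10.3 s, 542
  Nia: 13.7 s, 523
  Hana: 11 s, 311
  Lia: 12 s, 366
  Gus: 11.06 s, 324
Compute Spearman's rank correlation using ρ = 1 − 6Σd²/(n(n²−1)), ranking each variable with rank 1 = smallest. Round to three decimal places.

0.000

Ranks of variable 1: 1, 5, 2, 4, 3
Ranks of variable 2: 5, 4, 1, 3, 2
d = r₁ − r₂: -4, 1, 1, 1, 1
d²: 16, 1, 1, 1, 1; Σd² = 20
ρ = 1 − 6·20/(5·24) = 1 − 120/120 = 0.000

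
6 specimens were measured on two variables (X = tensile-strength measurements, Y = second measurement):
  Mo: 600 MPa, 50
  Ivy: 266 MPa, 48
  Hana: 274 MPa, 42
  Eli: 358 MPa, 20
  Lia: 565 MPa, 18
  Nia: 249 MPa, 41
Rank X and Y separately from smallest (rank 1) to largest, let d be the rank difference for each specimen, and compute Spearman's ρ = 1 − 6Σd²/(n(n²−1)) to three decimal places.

Ranks of variable 1: 6, 2, 3, 4, 5, 1
Ranks of variable 2: 6, 5, 4, 2, 1, 3
d = r₁ − r₂: 0, -3, -1, 2, 4, -2
d²: 0, 9, 1, 4, 16, 4; Σd² = 34
ρ = 1 − 6·34/(6·35) = 1 − 204/210 = 0.029

0.029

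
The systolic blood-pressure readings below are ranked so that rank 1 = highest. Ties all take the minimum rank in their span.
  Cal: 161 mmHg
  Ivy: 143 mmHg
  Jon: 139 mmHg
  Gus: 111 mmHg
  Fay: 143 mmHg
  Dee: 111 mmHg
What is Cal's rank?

1

Sorted (descending): 161, 143, 143, 139, 111, 111
The 2 values of 143 occupy positions 2–3 → each gets rank 2.
The 2 values of 111 occupy positions 5–6 → each gets rank 5.
Cal has value 161 mmHg → rank 1.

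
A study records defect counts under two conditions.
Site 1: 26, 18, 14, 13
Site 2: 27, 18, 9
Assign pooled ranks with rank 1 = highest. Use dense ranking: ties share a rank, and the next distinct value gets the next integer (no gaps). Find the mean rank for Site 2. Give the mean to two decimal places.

Sorted (descending): 27, 26, 18, 18, 14, 13, 9
The 2 values of 18 share dense rank 3.
Remaining distinct values take the next consecutive integers.
Site 2 values → pooled ranks: 27→1, 18→3, 9→6
Mean rank = (1 + 3 + 6) / 3 = 3.33

3.33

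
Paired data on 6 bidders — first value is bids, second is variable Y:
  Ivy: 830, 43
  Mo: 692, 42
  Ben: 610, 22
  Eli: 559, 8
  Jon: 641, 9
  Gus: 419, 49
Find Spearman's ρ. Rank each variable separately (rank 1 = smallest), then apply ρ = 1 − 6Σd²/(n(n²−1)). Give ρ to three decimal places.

0.086

Ranks of variable 1: 6, 5, 3, 2, 4, 1
Ranks of variable 2: 5, 4, 3, 1, 2, 6
d = r₁ − r₂: 1, 1, 0, 1, 2, -5
d²: 1, 1, 0, 1, 4, 25; Σd² = 32
ρ = 1 − 6·32/(6·35) = 1 − 192/210 = 0.086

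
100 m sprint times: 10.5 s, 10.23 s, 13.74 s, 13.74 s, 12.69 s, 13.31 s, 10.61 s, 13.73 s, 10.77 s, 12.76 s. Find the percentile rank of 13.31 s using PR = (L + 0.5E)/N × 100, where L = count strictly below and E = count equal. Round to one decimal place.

65.0

N = 10.
Strictly below 13.31: 6. Equal to 13.31: 1.
PR = (6 + 0.5·1)/10 × 100 = 65.0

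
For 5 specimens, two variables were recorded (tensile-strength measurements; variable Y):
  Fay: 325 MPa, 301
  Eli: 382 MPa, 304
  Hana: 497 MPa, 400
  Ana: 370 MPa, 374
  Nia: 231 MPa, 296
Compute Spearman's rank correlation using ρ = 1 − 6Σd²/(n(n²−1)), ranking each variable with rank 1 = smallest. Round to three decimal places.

Ranks of variable 1: 2, 4, 5, 3, 1
Ranks of variable 2: 2, 3, 5, 4, 1
d = r₁ − r₂: 0, 1, 0, -1, 0
d²: 0, 1, 0, 1, 0; Σd² = 2
ρ = 1 − 6·2/(5·24) = 1 − 12/120 = 0.900

0.900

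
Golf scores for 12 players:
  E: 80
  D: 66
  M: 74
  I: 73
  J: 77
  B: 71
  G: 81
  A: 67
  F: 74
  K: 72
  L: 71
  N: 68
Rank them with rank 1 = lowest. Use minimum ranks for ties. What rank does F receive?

8

Sorted (ascending): 66, 67, 68, 71, 71, 72, 73, 74, 74, 77, 80, 81
The 2 values of 71 occupy positions 4–5 → each gets rank 4.
The 2 values of 74 occupy positions 8–9 → each gets rank 8.
F has value 74 → rank 8.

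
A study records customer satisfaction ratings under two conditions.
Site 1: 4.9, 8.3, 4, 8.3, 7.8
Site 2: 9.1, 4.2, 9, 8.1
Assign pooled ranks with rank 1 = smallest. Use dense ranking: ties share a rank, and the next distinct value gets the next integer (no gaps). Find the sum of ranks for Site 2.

22

Sorted (ascending): 4, 4.2, 4.9, 7.8, 8.1, 8.3, 8.3, 9, 9.1
The 2 values of 8.3 share dense rank 6.
Remaining distinct values take the next consecutive integers.
Site 2 values → pooled ranks: 9.1→8, 4.2→2, 9→7, 8.1→5
Rank sum = 8 + 2 + 7 + 5 = 22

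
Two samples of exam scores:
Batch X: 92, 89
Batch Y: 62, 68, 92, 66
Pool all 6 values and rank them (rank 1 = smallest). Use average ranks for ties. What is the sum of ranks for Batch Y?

11.5

Sorted (ascending): 62, 66, 68, 89, 92, 92
The 2 values of 92 occupy positions 5–6 → average rank (5+6)/2 = 5.5.
Batch Y values → pooled ranks: 62→1, 68→3, 92→5.5, 66→2
Rank sum = 1 + 3 + 5.5 + 2 = 11.5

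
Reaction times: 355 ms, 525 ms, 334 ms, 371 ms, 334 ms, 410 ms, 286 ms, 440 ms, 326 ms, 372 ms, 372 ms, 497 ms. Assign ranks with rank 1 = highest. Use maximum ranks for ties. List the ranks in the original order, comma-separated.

Sorted (descending): 525, 497, 440, 410, 372, 372, 371, 355, 334, 334, 326, 286
The 2 values of 372 occupy positions 5–6 → each gets rank 6.
The 2 values of 334 occupy positions 9–10 → each gets rank 10.

8, 1, 10, 7, 10, 4, 12, 3, 11, 6, 6, 2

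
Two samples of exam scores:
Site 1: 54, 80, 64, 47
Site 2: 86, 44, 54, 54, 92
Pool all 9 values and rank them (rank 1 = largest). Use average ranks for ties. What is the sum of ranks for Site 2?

Sorted (descending): 92, 86, 80, 64, 54, 54, 54, 47, 44
The 3 values of 54 occupy positions 5–7 → average rank 6.
Site 2 values → pooled ranks: 86→2, 44→9, 54→6, 54→6, 92→1
Rank sum = 2 + 9 + 6 + 6 + 1 = 24

24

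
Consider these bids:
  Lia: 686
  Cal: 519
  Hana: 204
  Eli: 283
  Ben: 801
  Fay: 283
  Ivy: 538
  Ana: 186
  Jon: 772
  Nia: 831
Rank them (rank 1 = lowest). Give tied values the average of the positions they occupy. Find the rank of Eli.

Sorted (ascending): 186, 204, 283, 283, 519, 538, 686, 772, 801, 831
The 2 values of 283 occupy positions 3–4 → average rank (3+4)/2 = 3.5.
Eli has value 283 → rank 3.5.

3.5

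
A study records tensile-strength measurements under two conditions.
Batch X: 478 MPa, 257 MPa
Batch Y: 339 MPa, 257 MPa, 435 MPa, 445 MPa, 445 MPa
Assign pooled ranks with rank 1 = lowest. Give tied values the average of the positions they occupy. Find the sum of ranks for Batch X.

Sorted (ascending): 257, 257, 339, 435, 445, 445, 478
The 2 values of 257 occupy positions 1–2 → average rank (1+2)/2 = 1.5.
The 2 values of 445 occupy positions 5–6 → average rank (5+6)/2 = 5.5.
Batch X values → pooled ranks: 478→7, 257→1.5
Rank sum = 7 + 1.5 = 8.5

8.5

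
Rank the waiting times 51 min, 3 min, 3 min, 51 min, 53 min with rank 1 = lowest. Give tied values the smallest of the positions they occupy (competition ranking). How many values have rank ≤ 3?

Sorted (ascending): 3, 3, 51, 51, 53
The 2 values of 3 occupy positions 1–2 → each gets rank 1.
The 2 values of 51 occupy positions 3–4 → each gets rank 3.
Ranks ≤ 3: {1, 1, 3, 3} → 4 values.

4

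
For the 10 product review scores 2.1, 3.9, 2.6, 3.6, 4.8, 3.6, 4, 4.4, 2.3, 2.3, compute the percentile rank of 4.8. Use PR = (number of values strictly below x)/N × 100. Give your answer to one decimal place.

90.0

N = 10.
Strictly below 4.8: 9. Equal to 4.8: 1.
PR = 9/10 × 100 = 90.0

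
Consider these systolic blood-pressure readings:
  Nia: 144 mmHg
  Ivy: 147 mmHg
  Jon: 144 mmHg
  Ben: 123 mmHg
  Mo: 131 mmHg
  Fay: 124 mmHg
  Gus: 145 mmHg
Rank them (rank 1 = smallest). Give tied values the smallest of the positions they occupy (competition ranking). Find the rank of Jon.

4

Sorted (ascending): 123, 124, 131, 144, 144, 145, 147
The 2 values of 144 occupy positions 4–5 → each gets rank 4.
Jon has value 144 mmHg → rank 4.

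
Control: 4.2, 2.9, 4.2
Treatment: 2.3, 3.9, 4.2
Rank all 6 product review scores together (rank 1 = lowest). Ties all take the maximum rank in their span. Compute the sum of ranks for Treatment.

10

Sorted (ascending): 2.3, 2.9, 3.9, 4.2, 4.2, 4.2
The 3 values of 4.2 occupy positions 4–6 → each gets rank 6.
Treatment values → pooled ranks: 2.3→1, 3.9→3, 4.2→6
Rank sum = 1 + 3 + 6 = 10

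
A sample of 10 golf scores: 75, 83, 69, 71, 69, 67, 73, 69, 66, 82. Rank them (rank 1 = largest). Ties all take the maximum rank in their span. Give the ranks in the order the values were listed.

Sorted (descending): 83, 82, 75, 73, 71, 69, 69, 69, 67, 66
The 3 values of 69 occupy positions 6–8 → each gets rank 8.

3, 1, 8, 5, 8, 9, 4, 8, 10, 2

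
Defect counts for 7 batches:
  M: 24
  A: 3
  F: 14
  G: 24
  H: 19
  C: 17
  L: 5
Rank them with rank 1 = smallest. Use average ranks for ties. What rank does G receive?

Sorted (ascending): 3, 5, 14, 17, 19, 24, 24
The 2 values of 24 occupy positions 6–7 → average rank (6+7)/2 = 6.5.
G has value 24 → rank 6.5.

6.5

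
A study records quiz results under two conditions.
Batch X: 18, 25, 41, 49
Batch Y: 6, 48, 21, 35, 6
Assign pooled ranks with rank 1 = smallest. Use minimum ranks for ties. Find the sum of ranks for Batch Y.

Sorted (ascending): 6, 6, 18, 21, 25, 35, 41, 48, 49
The 2 values of 6 occupy positions 1–2 → each gets rank 1.
Batch Y values → pooled ranks: 6→1, 48→8, 21→4, 35→6, 6→1
Rank sum = 1 + 8 + 4 + 6 + 1 = 20

20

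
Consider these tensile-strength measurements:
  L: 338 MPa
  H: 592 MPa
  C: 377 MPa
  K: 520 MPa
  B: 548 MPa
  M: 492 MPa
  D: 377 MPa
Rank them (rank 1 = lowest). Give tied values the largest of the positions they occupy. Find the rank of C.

Sorted (ascending): 338, 377, 377, 492, 520, 548, 592
The 2 values of 377 occupy positions 2–3 → each gets rank 3.
C has value 377 MPa → rank 3.

3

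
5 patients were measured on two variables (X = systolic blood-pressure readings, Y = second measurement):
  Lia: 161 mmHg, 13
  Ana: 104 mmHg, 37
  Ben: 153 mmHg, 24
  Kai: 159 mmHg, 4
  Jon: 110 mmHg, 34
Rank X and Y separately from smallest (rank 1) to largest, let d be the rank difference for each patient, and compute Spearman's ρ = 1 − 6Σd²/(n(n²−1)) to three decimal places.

Ranks of variable 1: 5, 1, 3, 4, 2
Ranks of variable 2: 2, 5, 3, 1, 4
d = r₁ − r₂: 3, -4, 0, 3, -2
d²: 9, 16, 0, 9, 4; Σd² = 38
ρ = 1 − 6·38/(5·24) = 1 − 228/120 = -0.900

-0.900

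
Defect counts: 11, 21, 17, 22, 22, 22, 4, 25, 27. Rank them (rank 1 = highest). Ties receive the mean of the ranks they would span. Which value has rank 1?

Sorted (descending): 27, 25, 22, 22, 22, 21, 17, 11, 4
The 3 values of 22 occupy positions 3–5 → average rank 4.
Rank 1 → value 27.

27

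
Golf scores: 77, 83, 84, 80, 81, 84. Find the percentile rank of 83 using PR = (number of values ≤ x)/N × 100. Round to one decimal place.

N = 6.
Strictly below 83: 3. Equal to 83: 1.
PR = 4/6 × 100 = 66.7

66.7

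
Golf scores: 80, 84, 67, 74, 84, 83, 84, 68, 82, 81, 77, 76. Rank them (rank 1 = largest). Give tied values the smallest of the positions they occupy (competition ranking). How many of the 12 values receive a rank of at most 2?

3

Sorted (descending): 84, 84, 84, 83, 82, 81, 80, 77, 76, 74, 68, 67
The 3 values of 84 occupy positions 1–3 → each gets rank 1.
Ranks ≤ 2: {1, 1, 1} → 3 values.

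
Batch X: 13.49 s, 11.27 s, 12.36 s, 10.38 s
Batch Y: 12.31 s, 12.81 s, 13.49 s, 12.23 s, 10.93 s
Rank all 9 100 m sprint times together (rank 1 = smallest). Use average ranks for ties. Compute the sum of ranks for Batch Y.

Sorted (ascending): 10.38, 10.93, 11.27, 12.23, 12.31, 12.36, 12.81, 13.49, 13.49
The 2 values of 13.49 occupy positions 8–9 → average rank (8+9)/2 = 8.5.
Batch Y values → pooled ranks: 12.31→5, 12.81→7, 13.49→8.5, 12.23→4, 10.93→2
Rank sum = 5 + 7 + 8.5 + 4 + 2 = 26.5

26.5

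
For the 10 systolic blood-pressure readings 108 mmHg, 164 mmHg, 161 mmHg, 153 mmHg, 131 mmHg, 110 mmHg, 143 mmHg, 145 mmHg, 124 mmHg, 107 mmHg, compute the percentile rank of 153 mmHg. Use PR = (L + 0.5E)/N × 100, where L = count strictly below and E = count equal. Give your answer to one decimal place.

75.0

N = 10.
Strictly below 153: 7. Equal to 153: 1.
PR = (7 + 0.5·1)/10 × 100 = 75.0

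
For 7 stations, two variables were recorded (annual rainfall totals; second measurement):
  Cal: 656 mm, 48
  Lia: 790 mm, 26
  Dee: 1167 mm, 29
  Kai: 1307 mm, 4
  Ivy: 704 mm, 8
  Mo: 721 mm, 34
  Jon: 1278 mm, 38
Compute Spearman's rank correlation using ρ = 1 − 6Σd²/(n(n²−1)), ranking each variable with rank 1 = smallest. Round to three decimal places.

-0.393

Ranks of variable 1: 1, 4, 5, 7, 2, 3, 6
Ranks of variable 2: 7, 3, 4, 1, 2, 5, 6
d = r₁ − r₂: -6, 1, 1, 6, 0, -2, 0
d²: 36, 1, 1, 36, 0, 4, 0; Σd² = 78
ρ = 1 − 6·78/(7·48) = 1 − 468/336 = -0.393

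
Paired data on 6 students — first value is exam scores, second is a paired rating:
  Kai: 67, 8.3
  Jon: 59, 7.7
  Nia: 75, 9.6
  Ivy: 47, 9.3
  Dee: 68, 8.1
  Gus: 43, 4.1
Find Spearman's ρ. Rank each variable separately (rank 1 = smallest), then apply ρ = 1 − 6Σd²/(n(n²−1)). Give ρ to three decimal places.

0.600

Ranks of variable 1: 4, 3, 6, 2, 5, 1
Ranks of variable 2: 4, 2, 6, 5, 3, 1
d = r₁ − r₂: 0, 1, 0, -3, 2, 0
d²: 0, 1, 0, 9, 4, 0; Σd² = 14
ρ = 1 − 6·14/(6·35) = 1 − 84/210 = 0.600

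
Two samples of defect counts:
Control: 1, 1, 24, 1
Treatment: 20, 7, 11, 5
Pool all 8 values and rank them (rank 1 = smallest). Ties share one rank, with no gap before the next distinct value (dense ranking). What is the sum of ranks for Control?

Sorted (ascending): 1, 1, 1, 5, 7, 11, 20, 24
The 3 values of 1 share dense rank 1.
Remaining distinct values take the next consecutive integers.
Control values → pooled ranks: 1→1, 1→1, 24→6, 1→1
Rank sum = 1 + 1 + 6 + 1 = 9

9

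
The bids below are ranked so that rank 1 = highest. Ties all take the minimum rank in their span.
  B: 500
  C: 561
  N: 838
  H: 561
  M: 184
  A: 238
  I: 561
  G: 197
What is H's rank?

2

Sorted (descending): 838, 561, 561, 561, 500, 238, 197, 184
The 3 values of 561 occupy positions 2–4 → each gets rank 2.
H has value 561 → rank 2.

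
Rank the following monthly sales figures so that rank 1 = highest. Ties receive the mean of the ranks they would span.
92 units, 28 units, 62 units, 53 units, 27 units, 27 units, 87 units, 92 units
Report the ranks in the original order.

1.5, 6, 4, 5, 7.5, 7.5, 3, 1.5

Sorted (descending): 92, 92, 87, 62, 53, 28, 27, 27
The 2 values of 92 occupy positions 1–2 → average rank (1+2)/2 = 1.5.
The 2 values of 27 occupy positions 7–8 → average rank (7+8)/2 = 7.5.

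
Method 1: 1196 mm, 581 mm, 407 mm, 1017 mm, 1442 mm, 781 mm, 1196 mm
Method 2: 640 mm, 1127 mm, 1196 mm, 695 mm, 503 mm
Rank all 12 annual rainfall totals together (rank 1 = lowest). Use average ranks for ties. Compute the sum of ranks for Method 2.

Sorted (ascending): 407, 503, 581, 640, 695, 781, 1017, 1127, 1196, 1196, 1196, 1442
The 3 values of 1196 occupy positions 9–11 → average rank 10.
Method 2 values → pooled ranks: 640→4, 1127→8, 1196→10, 695→5, 503→2
Rank sum = 4 + 8 + 10 + 5 + 2 = 29

29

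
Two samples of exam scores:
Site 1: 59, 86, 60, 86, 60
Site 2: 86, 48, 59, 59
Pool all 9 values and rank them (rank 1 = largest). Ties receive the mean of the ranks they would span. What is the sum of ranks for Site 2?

Sorted (descending): 86, 86, 86, 60, 60, 59, 59, 59, 48
The 3 values of 86 occupy positions 1–3 → average rank 2.
The 2 values of 60 occupy positions 4–5 → average rank (4+5)/2 = 4.5.
The 3 values of 59 occupy positions 6–8 → average rank 7.
Site 2 values → pooled ranks: 86→2, 48→9, 59→7, 59→7
Rank sum = 2 + 9 + 7 + 7 = 25

25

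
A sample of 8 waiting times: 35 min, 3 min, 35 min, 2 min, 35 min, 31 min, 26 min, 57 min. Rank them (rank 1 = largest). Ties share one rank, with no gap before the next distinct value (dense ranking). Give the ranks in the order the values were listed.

2, 5, 2, 6, 2, 3, 4, 1

Sorted (descending): 57, 35, 35, 35, 31, 26, 3, 2
The 3 values of 35 share dense rank 2.
Remaining distinct values take the next consecutive integers.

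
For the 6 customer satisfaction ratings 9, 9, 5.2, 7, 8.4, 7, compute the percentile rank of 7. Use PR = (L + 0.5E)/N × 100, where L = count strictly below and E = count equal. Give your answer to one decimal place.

N = 6.
Strictly below 7: 1. Equal to 7: 2.
PR = (1 + 0.5·2)/6 × 100 = 33.3

33.3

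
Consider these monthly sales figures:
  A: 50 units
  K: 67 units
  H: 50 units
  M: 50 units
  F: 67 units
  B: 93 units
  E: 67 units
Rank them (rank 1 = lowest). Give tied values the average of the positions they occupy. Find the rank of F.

Sorted (ascending): 50, 50, 50, 67, 67, 67, 93
The 3 values of 50 occupy positions 1–3 → average rank 2.
The 3 values of 67 occupy positions 4–6 → average rank 5.
F has value 67 units → rank 5.

5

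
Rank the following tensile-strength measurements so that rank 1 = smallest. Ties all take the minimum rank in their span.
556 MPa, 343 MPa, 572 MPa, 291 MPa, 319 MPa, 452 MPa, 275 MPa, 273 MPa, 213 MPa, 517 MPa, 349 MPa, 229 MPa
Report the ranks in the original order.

Sorted (ascending): 213, 229, 273, 275, 291, 319, 343, 349, 452, 517, 556, 572
No ties — each value takes its position as its rank.

11, 7, 12, 5, 6, 9, 4, 3, 1, 10, 8, 2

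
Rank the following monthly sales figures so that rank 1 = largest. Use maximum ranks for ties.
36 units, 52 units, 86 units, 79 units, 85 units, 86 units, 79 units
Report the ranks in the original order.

Sorted (descending): 86, 86, 85, 79, 79, 52, 36
The 2 values of 86 occupy positions 1–2 → each gets rank 2.
The 2 values of 79 occupy positions 4–5 → each gets rank 5.

7, 6, 2, 5, 3, 2, 5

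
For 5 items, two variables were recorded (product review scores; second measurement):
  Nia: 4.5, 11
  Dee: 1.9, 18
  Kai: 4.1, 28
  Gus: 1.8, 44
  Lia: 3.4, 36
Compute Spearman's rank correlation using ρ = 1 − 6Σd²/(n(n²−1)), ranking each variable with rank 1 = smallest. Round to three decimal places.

-0.700

Ranks of variable 1: 5, 2, 4, 1, 3
Ranks of variable 2: 1, 2, 3, 5, 4
d = r₁ − r₂: 4, 0, 1, -4, -1
d²: 16, 0, 1, 16, 1; Σd² = 34
ρ = 1 − 6·34/(5·24) = 1 − 204/120 = -0.700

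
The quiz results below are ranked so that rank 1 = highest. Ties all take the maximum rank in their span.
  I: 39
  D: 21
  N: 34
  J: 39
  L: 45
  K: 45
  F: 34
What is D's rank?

Sorted (descending): 45, 45, 39, 39, 34, 34, 21
The 2 values of 45 occupy positions 1–2 → each gets rank 2.
The 2 values of 39 occupy positions 3–4 → each gets rank 4.
The 2 values of 34 occupy positions 5–6 → each gets rank 6.
D has value 21 → rank 7.

7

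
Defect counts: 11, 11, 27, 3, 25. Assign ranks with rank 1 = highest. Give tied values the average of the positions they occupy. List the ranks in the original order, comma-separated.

Sorted (descending): 27, 25, 11, 11, 3
The 2 values of 11 occupy positions 3–4 → average rank (3+4)/2 = 3.5.

3.5, 3.5, 1, 5, 2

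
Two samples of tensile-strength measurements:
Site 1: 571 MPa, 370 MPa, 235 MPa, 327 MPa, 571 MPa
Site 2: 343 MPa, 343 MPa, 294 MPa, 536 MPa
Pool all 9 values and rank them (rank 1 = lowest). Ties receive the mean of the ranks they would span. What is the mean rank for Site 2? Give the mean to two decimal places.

Sorted (ascending): 235, 294, 327, 343, 343, 370, 536, 571, 571
The 2 values of 343 occupy positions 4–5 → average rank (4+5)/2 = 4.5.
The 2 values of 571 occupy positions 8–9 → average rank (8+9)/2 = 8.5.
Site 2 values → pooled ranks: 343→4.5, 343→4.5, 294→2, 536→7
Mean rank = (4.5 + 4.5 + 2 + 7) / 4 = 4.50

4.50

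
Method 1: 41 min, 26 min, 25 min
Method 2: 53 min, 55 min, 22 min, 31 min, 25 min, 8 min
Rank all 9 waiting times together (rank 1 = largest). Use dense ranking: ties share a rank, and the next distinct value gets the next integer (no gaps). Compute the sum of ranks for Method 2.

28

Sorted (descending): 55, 53, 41, 31, 26, 25, 25, 22, 8
The 2 values of 25 share dense rank 6.
Remaining distinct values take the next consecutive integers.
Method 2 values → pooled ranks: 53→2, 55→1, 22→7, 31→4, 25→6, 8→8
Rank sum = 2 + 1 + 7 + 4 + 6 + 8 = 28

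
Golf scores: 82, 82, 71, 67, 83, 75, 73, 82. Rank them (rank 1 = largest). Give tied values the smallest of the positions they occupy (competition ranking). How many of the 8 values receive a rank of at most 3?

4

Sorted (descending): 83, 82, 82, 82, 75, 73, 71, 67
The 3 values of 82 occupy positions 2–4 → each gets rank 2.
Ranks ≤ 3: {1, 2, 2, 2} → 4 values.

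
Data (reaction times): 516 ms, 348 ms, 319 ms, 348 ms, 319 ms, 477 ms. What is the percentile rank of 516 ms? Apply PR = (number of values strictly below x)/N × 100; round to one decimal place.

N = 6.
Strictly below 516: 5. Equal to 516: 1.
PR = 5/6 × 100 = 83.3

83.3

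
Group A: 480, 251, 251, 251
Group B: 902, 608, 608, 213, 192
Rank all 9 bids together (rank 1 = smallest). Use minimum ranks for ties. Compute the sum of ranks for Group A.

Sorted (ascending): 192, 213, 251, 251, 251, 480, 608, 608, 902
The 3 values of 251 occupy positions 3–5 → each gets rank 3.
The 2 values of 608 occupy positions 7–8 → each gets rank 7.
Group A values → pooled ranks: 480→6, 251→3, 251→3, 251→3
Rank sum = 6 + 3 + 3 + 3 = 15

15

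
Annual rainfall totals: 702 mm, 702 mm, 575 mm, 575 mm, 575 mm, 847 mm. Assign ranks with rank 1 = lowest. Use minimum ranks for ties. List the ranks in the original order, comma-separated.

4, 4, 1, 1, 1, 6

Sorted (ascending): 575, 575, 575, 702, 702, 847
The 3 values of 575 occupy positions 1–3 → each gets rank 1.
The 2 values of 702 occupy positions 4–5 → each gets rank 4.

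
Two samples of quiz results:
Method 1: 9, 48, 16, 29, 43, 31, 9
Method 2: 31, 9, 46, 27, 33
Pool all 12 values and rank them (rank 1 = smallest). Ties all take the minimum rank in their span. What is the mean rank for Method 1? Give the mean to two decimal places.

Sorted (ascending): 9, 9, 9, 16, 27, 29, 31, 31, 33, 43, 46, 48
The 3 values of 9 occupy positions 1–3 → each gets rank 1.
The 2 values of 31 occupy positions 7–8 → each gets rank 7.
Method 1 values → pooled ranks: 9→1, 48→12, 16→4, 29→6, 43→10, 31→7, 9→1
Mean rank = (1 + 12 + 4 + 6 + 10 + 7 + 1) / 7 = 5.86

5.86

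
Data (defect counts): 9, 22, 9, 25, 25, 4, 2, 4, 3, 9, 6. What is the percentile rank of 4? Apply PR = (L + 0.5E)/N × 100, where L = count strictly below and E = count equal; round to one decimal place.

N = 11.
Strictly below 4: 2. Equal to 4: 2.
PR = (2 + 0.5·2)/11 × 100 = 27.3

27.3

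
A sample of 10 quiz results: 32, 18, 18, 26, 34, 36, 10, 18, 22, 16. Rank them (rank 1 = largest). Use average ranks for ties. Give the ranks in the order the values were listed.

3, 7, 7, 4, 2, 1, 10, 7, 5, 9

Sorted (descending): 36, 34, 32, 26, 22, 18, 18, 18, 16, 10
The 3 values of 18 occupy positions 6–8 → average rank 7.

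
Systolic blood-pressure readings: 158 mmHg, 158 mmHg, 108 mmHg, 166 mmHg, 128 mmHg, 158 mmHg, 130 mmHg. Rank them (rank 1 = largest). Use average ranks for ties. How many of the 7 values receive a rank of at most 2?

Sorted (descending): 166, 158, 158, 158, 130, 128, 108
The 3 values of 158 occupy positions 2–4 → average rank 3.
Ranks ≤ 2: {1} → 1 value.

1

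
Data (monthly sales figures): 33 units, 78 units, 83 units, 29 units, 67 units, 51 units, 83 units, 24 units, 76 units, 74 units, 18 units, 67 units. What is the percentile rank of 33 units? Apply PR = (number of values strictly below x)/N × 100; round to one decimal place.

N = 12.
Strictly below 33: 3. Equal to 33: 1.
PR = 3/12 × 100 = 25.0

25.0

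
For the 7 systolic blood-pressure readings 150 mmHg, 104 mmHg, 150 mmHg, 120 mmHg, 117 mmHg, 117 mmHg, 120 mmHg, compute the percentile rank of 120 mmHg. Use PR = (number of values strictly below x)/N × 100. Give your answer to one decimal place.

N = 7.
Strictly below 120: 3. Equal to 120: 2.
PR = 3/7 × 100 = 42.9

42.9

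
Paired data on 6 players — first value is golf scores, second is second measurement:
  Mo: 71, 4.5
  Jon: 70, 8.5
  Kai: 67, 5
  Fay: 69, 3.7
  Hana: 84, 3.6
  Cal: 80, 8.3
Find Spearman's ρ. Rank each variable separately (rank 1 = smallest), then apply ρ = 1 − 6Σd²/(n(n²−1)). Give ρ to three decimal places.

Ranks of variable 1: 4, 3, 1, 2, 6, 5
Ranks of variable 2: 3, 6, 4, 2, 1, 5
d = r₁ − r₂: 1, -3, -3, 0, 5, 0
d²: 1, 9, 9, 0, 25, 0; Σd² = 44
ρ = 1 − 6·44/(6·35) = 1 − 264/210 = -0.257

-0.257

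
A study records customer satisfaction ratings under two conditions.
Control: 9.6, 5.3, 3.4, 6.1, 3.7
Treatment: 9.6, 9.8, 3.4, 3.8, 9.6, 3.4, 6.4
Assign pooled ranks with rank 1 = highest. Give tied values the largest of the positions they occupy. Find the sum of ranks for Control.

Sorted (descending): 9.8, 9.6, 9.6, 9.6, 6.4, 6.1, 5.3, 3.8, 3.7, 3.4, 3.4, 3.4
The 3 values of 9.6 occupy positions 2–4 → each gets rank 4.
The 3 values of 3.4 occupy positions 10–12 → each gets rank 12.
Control values → pooled ranks: 9.6→4, 5.3→7, 3.4→12, 6.1→6, 3.7→9
Rank sum = 4 + 7 + 12 + 6 + 9 = 38

38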